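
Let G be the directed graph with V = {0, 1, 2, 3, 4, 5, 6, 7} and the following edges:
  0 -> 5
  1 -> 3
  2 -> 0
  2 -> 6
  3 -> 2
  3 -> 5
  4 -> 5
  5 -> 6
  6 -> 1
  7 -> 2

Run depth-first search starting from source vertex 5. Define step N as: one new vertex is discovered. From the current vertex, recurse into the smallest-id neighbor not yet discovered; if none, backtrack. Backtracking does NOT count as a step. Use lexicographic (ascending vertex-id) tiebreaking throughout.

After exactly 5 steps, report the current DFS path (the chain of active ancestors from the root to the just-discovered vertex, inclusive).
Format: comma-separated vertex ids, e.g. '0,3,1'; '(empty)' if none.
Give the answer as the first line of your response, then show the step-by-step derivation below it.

5,6,1,3,2

step 1: discover 5; path=5; order=5
step 2: discover 6; path=5>6; order=5,6
step 3: discover 1; path=5>6>1; order=5,6,1
step 4: discover 3; path=5>6>1>3; order=5,6,1,3
step 5: discover 2; path=5>6>1>3>2; order=5,6,1,3,2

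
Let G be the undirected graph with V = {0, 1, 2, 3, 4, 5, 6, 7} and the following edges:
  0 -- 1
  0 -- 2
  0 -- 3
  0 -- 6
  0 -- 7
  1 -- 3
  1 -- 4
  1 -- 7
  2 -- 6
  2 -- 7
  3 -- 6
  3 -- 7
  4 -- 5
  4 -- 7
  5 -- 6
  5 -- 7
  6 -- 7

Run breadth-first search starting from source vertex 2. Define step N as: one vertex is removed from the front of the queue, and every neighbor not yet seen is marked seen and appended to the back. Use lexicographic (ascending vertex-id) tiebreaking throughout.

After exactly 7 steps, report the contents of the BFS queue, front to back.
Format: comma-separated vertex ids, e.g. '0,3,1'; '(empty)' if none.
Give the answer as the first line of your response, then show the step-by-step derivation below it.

4

step 1: dequeue 2; queue=[0,6,7]; order=2
step 2: dequeue 0; queue=[6,7,1,3]; order=2,0
step 3: dequeue 6; queue=[7,1,3,5]; order=2,0,6
step 4: dequeue 7; queue=[1,3,5,4]; order=2,0,6,7
step 5: dequeue 1; queue=[3,5,4]; order=2,0,6,7,1
step 6: dequeue 3; queue=[5,4]; order=2,0,6,7,1,3
step 7: dequeue 5; queue=[4]; order=2,0,6,7,1,3,5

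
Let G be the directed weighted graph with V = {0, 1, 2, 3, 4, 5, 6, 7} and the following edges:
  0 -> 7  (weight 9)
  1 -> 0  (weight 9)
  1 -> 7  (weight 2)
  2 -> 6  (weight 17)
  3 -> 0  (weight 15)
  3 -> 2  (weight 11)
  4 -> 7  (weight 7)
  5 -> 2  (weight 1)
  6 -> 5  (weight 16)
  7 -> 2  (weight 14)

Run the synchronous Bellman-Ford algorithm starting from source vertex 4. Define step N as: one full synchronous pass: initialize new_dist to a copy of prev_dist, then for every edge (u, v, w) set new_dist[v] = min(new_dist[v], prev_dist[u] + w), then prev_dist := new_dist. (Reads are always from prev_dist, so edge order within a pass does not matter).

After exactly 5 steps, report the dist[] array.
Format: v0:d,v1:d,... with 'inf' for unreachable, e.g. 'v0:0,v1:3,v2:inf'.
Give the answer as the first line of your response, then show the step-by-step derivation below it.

v0:inf,v1:inf,v2:21,v3:inf,v4:0,v5:54,v6:38,v7:7

step 1: dist = v0:inf,v1:inf,v2:inf,v3:inf,v4:0,v5:inf,v6:inf,v7:7
step 2: dist = v0:inf,v1:inf,v2:21,v3:inf,v4:0,v5:inf,v6:inf,v7:7
step 3: dist = v0:inf,v1:inf,v2:21,v3:inf,v4:0,v5:inf,v6:38,v7:7
step 4: dist = v0:inf,v1:inf,v2:21,v3:inf,v4:0,v5:54,v6:38,v7:7
step 5: dist = v0:inf,v1:inf,v2:21,v3:inf,v4:0,v5:54,v6:38,v7:7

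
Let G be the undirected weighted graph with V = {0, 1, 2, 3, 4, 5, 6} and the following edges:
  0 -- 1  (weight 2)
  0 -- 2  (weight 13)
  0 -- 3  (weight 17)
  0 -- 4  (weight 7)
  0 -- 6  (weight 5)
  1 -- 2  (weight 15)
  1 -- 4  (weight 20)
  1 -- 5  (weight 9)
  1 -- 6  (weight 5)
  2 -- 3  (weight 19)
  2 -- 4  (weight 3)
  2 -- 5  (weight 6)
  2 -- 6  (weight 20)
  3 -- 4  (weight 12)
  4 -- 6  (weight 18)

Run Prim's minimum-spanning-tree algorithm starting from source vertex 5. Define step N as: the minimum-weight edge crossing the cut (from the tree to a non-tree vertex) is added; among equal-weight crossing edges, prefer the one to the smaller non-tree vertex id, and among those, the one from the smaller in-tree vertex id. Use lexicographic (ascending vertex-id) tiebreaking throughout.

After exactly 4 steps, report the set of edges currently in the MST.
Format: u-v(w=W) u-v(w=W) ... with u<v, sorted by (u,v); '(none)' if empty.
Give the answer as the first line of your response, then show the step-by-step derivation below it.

0-1(w=2) 0-4(w=7) 2-4(w=3) 2-5(w=6)

step 1: add edge 2-5 (w=6); MST = {2-5(w=6)}
step 2: add edge 2-4 (w=3); MST = {2-4(w=3) 2-5(w=6)}
step 3: add edge 0-4 (w=7); MST = {0-4(w=7) 2-4(w=3) 2-5(w=6)}
step 4: add edge 0-1 (w=2); MST = {0-1(w=2) 0-4(w=7) 2-4(w=3) 2-5(w=6)}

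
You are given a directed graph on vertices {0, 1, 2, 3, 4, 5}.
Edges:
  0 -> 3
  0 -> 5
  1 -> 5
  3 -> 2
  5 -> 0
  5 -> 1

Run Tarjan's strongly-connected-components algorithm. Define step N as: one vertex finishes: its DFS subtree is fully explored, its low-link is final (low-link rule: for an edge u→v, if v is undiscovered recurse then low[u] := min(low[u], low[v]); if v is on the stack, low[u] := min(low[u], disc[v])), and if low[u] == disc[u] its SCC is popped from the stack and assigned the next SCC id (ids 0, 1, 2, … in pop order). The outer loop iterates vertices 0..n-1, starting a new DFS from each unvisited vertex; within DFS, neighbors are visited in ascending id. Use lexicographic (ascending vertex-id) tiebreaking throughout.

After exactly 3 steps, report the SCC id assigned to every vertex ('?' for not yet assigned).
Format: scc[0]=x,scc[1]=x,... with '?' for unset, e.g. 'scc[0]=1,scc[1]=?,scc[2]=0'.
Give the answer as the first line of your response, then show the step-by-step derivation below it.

scc[0]=?,scc[1]=?,scc[2]=0,scc[3]=1,scc[4]=?,scc[5]=?

step 1: low=(low[0]=0,low[1]=?,low[2]=2,low[3]=1,low[4]=?,low[5]=?); scc=(scc[0]=?,scc[1]=?,scc[2]=0,scc[3]=?,scc[4]=?,scc[5]=?)
step 2: low=(low[0]=0,low[1]=?,low[2]=2,low[3]=1,low[4]=?,low[5]=?); scc=(scc[0]=?,scc[1]=?,scc[2]=0,scc[3]=1,scc[4]=?,scc[5]=?)
step 3: low=(low[0]=0,low[1]=3,low[2]=2,low[3]=1,low[4]=?,low[5]=0); scc=(scc[0]=?,scc[1]=?,scc[2]=0,scc[3]=1,scc[4]=?,scc[5]=?)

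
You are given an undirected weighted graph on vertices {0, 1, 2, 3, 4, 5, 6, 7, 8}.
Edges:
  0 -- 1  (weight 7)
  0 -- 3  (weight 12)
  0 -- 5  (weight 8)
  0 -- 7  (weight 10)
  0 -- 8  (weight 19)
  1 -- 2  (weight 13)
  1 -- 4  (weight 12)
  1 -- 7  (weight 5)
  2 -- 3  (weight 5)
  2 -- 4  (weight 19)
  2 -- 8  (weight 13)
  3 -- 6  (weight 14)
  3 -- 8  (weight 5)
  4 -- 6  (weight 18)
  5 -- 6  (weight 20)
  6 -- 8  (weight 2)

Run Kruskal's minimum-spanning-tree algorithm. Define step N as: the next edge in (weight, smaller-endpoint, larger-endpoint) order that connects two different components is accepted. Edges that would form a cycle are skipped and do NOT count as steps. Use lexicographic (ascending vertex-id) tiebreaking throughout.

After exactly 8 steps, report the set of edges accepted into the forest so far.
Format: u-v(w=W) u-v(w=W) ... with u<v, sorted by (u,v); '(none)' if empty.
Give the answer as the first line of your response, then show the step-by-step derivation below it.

0-1(w=7) 0-3(w=12) 0-5(w=8) 1-4(w=12) 1-7(w=5) 2-3(w=5) 3-8(w=5) 6-8(w=2)

step 1: add edge 6-8 (w=2); MST = {6-8(w=2)}
step 2: add edge 1-7 (w=5); MST = {1-7(w=5) 6-8(w=2)}
step 3: add edge 2-3 (w=5); MST = {1-7(w=5) 2-3(w=5) 6-8(w=2)}
step 4: add edge 3-8 (w=5); MST = {1-7(w=5) 2-3(w=5) 3-8(w=5) 6-8(w=2)}
step 5: add edge 0-1 (w=7); MST = {0-1(w=7) 1-7(w=5) 2-3(w=5) 3-8(w=5) 6-8(w=2)}
step 6: add edge 0-5 (w=8); MST = {0-1(w=7) 0-5(w=8) 1-7(w=5) 2-3(w=5) 3-8(w=5) 6-8(w=2)}
step 7: add edge 0-3 (w=12); MST = {0-1(w=7) 0-3(w=12) 0-5(w=8) 1-7(w=5) 2-3(w=5) 3-8(w=5) 6-8(w=2)}
step 8: add edge 1-4 (w=12); MST = {0-1(w=7) 0-3(w=12) 0-5(w=8) 1-4(w=12) 1-7(w=5) 2-3(w=5) 3-8(w=5) 6-8(w=2)}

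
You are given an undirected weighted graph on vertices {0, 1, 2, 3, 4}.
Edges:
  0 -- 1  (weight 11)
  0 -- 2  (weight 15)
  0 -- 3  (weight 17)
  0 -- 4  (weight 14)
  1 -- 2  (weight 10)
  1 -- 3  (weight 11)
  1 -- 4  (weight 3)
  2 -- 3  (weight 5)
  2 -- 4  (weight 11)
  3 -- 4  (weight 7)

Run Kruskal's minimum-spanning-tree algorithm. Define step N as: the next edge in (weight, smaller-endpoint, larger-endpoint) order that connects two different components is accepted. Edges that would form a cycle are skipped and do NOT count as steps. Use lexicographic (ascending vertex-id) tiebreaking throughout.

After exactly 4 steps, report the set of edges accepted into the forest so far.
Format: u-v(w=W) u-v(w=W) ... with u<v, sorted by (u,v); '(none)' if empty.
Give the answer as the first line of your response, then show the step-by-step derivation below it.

0-1(w=11) 1-4(w=3) 2-3(w=5) 3-4(w=7)

step 1: add edge 1-4 (w=3); MST = {1-4(w=3)}
step 2: add edge 2-3 (w=5); MST = {1-4(w=3) 2-3(w=5)}
step 3: add edge 3-4 (w=7); MST = {1-4(w=3) 2-3(w=5) 3-4(w=7)}
step 4: add edge 0-1 (w=11); MST = {0-1(w=11) 1-4(w=3) 2-3(w=5) 3-4(w=7)}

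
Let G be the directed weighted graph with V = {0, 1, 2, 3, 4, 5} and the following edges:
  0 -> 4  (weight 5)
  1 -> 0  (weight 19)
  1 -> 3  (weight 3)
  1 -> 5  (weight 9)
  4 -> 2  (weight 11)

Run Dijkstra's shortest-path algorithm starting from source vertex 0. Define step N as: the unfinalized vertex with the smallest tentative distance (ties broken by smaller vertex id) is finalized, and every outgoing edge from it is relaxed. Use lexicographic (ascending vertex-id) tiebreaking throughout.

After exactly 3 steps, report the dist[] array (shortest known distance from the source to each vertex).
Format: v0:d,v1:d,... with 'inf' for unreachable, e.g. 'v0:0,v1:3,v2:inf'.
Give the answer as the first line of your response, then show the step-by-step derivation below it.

v0:0,v1:inf,v2:16,v3:inf,v4:5,v5:inf

step 1: dist = v0:0,v1:inf,v2:inf,v3:inf,v4:5,v5:inf
step 2: dist = v0:0,v1:inf,v2:16,v3:inf,v4:5,v5:inf
step 3: dist = v0:0,v1:inf,v2:16,v3:inf,v4:5,v5:inf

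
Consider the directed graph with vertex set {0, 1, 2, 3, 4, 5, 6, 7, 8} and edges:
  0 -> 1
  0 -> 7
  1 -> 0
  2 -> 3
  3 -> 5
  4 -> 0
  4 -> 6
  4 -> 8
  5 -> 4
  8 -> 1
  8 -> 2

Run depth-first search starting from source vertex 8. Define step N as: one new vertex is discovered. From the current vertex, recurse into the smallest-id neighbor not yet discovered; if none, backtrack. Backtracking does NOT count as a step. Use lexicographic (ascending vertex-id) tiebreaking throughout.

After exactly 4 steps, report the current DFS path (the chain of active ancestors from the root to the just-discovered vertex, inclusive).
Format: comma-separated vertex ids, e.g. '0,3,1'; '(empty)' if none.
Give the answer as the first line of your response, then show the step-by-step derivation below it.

8,1,0,7

step 1: discover 8; path=8; order=8
step 2: discover 1; path=8>1; order=8,1
step 3: discover 0; path=8>1>0; order=8,1,0
step 4: discover 7; path=8>1>0>7; order=8,1,0,7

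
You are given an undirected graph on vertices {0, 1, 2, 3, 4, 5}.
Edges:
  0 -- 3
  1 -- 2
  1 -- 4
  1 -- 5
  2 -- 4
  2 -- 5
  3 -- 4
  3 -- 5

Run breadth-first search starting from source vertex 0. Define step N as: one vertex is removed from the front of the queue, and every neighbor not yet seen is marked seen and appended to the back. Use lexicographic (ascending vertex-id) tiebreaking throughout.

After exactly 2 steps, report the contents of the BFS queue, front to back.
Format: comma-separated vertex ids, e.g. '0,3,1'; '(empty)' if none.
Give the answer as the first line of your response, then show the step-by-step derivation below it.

4,5

step 1: dequeue 0; queue=[3]; order=0
step 2: dequeue 3; queue=[4,5]; order=0,3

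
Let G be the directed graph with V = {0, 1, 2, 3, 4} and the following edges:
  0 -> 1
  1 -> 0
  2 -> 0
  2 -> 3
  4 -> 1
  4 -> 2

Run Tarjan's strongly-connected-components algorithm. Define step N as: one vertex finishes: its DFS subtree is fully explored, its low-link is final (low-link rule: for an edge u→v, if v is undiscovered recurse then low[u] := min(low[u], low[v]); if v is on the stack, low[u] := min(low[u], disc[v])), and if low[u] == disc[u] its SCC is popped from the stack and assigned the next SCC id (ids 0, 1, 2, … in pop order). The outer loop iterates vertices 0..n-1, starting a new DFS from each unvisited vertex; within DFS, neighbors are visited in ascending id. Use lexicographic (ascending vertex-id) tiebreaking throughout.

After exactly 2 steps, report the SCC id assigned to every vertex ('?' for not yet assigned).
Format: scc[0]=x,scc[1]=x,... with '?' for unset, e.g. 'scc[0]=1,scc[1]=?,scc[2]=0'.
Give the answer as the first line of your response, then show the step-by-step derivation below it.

scc[0]=0,scc[1]=0,scc[2]=?,scc[3]=?,scc[4]=?

step 1: low=(low[0]=0,low[1]=0,low[2]=?,low[3]=?,low[4]=?); scc=(scc[0]=?,scc[1]=?,scc[2]=?,scc[3]=?,scc[4]=?)
step 2: low=(low[0]=0,low[1]=0,low[2]=?,low[3]=?,low[4]=?); scc=(scc[0]=0,scc[1]=0,scc[2]=?,scc[3]=?,scc[4]=?)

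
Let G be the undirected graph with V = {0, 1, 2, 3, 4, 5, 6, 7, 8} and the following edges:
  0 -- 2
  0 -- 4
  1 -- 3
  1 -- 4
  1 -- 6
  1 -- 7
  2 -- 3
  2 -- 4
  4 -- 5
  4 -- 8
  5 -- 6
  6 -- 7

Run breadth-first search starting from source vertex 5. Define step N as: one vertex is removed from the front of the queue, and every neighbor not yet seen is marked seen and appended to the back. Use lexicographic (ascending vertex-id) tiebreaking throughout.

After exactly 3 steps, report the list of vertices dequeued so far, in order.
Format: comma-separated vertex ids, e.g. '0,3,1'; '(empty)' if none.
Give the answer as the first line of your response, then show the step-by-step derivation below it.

5,4,6

step 1: dequeue 5; queue=[4,6]; order=5
step 2: dequeue 4; queue=[6,0,1,2,8]; order=5,4
step 3: dequeue 6; queue=[0,1,2,8,7]; order=5,4,6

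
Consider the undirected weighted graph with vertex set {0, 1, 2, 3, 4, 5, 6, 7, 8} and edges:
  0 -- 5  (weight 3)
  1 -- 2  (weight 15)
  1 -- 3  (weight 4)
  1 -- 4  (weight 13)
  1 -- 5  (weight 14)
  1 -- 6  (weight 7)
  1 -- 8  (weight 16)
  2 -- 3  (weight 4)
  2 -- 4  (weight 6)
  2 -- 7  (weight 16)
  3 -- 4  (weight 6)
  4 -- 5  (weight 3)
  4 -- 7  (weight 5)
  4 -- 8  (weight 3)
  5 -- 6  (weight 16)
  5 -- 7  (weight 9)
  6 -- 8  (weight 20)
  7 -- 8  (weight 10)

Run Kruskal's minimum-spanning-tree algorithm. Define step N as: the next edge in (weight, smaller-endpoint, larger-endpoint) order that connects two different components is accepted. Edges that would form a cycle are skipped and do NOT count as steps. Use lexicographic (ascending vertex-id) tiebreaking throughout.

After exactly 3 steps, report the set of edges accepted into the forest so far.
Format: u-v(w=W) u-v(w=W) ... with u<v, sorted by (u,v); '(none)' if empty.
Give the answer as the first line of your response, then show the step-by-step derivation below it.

0-5(w=3) 4-5(w=3) 4-8(w=3)

step 1: add edge 0-5 (w=3); MST = {0-5(w=3)}
step 2: add edge 4-5 (w=3); MST = {0-5(w=3) 4-5(w=3)}
step 3: add edge 4-8 (w=3); MST = {0-5(w=3) 4-5(w=3) 4-8(w=3)}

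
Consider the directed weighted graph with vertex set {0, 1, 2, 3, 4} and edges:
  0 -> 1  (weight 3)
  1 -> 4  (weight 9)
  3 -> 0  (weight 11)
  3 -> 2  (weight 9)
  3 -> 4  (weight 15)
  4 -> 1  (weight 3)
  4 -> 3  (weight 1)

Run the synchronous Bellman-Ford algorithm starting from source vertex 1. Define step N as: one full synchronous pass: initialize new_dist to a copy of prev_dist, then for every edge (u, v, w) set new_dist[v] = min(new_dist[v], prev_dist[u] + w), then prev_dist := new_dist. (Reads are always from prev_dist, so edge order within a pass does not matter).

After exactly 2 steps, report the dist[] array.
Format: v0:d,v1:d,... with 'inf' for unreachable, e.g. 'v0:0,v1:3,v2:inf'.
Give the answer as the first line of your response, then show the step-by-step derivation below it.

v0:inf,v1:0,v2:inf,v3:10,v4:9

step 1: dist = v0:inf,v1:0,v2:inf,v3:inf,v4:9
step 2: dist = v0:inf,v1:0,v2:inf,v3:10,v4:9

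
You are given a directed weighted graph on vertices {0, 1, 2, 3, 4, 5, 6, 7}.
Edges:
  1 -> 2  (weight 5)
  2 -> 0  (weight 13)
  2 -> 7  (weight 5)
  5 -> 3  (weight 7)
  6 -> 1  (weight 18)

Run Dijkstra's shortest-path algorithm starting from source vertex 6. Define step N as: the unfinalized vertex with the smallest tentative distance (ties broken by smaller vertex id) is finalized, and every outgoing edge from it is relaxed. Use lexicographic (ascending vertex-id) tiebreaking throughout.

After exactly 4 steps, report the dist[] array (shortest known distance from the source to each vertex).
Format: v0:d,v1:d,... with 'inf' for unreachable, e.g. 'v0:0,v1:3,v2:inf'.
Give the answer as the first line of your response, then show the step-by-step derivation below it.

v0:36,v1:18,v2:23,v3:inf,v4:inf,v5:inf,v6:0,v7:28

step 1: dist = v0:inf,v1:18,v2:inf,v3:inf,v4:inf,v5:inf,v6:0,v7:inf
step 2: dist = v0:inf,v1:18,v2:23,v3:inf,v4:inf,v5:inf,v6:0,v7:inf
step 3: dist = v0:36,v1:18,v2:23,v3:inf,v4:inf,v5:inf,v6:0,v7:28
step 4: dist = v0:36,v1:18,v2:23,v3:inf,v4:inf,v5:inf,v6:0,v7:28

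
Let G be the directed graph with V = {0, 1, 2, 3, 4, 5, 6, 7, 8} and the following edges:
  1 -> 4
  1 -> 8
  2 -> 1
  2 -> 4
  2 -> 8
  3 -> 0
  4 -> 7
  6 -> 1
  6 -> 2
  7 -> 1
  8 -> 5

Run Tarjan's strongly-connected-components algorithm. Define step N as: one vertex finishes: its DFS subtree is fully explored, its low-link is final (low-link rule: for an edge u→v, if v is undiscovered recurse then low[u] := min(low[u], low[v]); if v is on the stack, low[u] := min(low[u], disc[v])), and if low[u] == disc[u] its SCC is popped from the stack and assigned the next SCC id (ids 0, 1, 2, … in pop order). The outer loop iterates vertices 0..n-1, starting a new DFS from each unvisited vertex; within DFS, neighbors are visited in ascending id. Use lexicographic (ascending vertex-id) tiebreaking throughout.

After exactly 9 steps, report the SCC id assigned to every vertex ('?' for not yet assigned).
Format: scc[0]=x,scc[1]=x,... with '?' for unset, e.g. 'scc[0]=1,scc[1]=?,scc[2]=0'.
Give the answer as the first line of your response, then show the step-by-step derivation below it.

scc[0]=0,scc[1]=3,scc[2]=4,scc[3]=5,scc[4]=3,scc[5]=1,scc[6]=6,scc[7]=3,scc[8]=2

step 1: low=(low[0]=0,low[1]=?,low[2]=?,low[3]=?,low[4]=?,low[5]=?,low[6]=?,low[7]=?,low[8]=?); scc=(scc[0]=0,scc[1]=?,scc[2]=?,scc[3]=?,scc[4]=?,scc[5]=?,scc[6]=?,scc[7]=?,scc[8]=?)
step 2: low=(low[0]=0,low[1]=1,low[2]=?,low[3]=?,low[4]=2,low[5]=?,low[6]=?,low[7]=1,low[8]=?); scc=(scc[0]=0,scc[1]=?,scc[2]=?,scc[3]=?,scc[4]=?,scc[5]=?,scc[6]=?,scc[7]=?,scc[8]=?)
step 3: low=(low[0]=0,low[1]=1,low[2]=?,low[3]=?,low[4]=1,low[5]=?,low[6]=?,low[7]=1,low[8]=?); scc=(scc[0]=0,scc[1]=?,scc[2]=?,scc[3]=?,scc[4]=?,scc[5]=?,scc[6]=?,scc[7]=?,scc[8]=?)
step 4: low=(low[0]=0,low[1]=1,low[2]=?,low[3]=?,low[4]=1,low[5]=5,low[6]=?,low[7]=1,low[8]=4); scc=(scc[0]=0,scc[1]=?,scc[2]=?,scc[3]=?,scc[4]=?,scc[5]=1,scc[6]=?,scc[7]=?,scc[8]=?)
step 5: low=(low[0]=0,low[1]=1,low[2]=?,low[3]=?,low[4]=1,low[5]=5,low[6]=?,low[7]=1,low[8]=4); scc=(scc[0]=0,scc[1]=?,scc[2]=?,scc[3]=?,scc[4]=?,scc[5]=1,scc[6]=?,scc[7]=?,scc[8]=2)
step 6: low=(low[0]=0,low[1]=1,low[2]=?,low[3]=?,low[4]=1,low[5]=5,low[6]=?,low[7]=1,low[8]=4); scc=(scc[0]=0,scc[1]=3,scc[2]=?,scc[3]=?,scc[4]=3,scc[5]=1,scc[6]=?,scc[7]=3,scc[8]=2)
step 7: low=(low[0]=0,low[1]=1,low[2]=6,low[3]=?,low[4]=1,low[5]=5,low[6]=?,low[7]=1,low[8]=4); scc=(scc[0]=0,scc[1]=3,scc[2]=4,scc[3]=?,scc[4]=3,scc[5]=1,scc[6]=?,scc[7]=3,scc[8]=2)
step 8: low=(low[0]=0,low[1]=1,low[2]=6,low[3]=7,low[4]=1,low[5]=5,low[6]=?,low[7]=1,low[8]=4); scc=(scc[0]=0,scc[1]=3,scc[2]=4,scc[3]=5,scc[4]=3,scc[5]=1,scc[6]=?,scc[7]=3,scc[8]=2)
step 9: low=(low[0]=0,low[1]=1,low[2]=6,low[3]=7,low[4]=1,low[5]=5,low[6]=8,low[7]=1,low[8]=4); scc=(scc[0]=0,scc[1]=3,scc[2]=4,scc[3]=5,scc[4]=3,scc[5]=1,scc[6]=6,scc[7]=3,scc[8]=2)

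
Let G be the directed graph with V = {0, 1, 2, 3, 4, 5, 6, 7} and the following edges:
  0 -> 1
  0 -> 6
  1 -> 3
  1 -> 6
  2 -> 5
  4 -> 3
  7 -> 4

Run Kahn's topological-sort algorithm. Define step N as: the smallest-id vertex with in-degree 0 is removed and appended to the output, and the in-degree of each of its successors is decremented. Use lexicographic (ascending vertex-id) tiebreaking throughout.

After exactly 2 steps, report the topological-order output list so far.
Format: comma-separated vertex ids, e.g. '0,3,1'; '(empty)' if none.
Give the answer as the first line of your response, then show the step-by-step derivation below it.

0,1

step 1: output 0; order=[0]; indeg=(0,0,0,2,1,1,1,0)
step 2: output 1; order=[0,1]; indeg=(0,0,0,1,1,1,0,0)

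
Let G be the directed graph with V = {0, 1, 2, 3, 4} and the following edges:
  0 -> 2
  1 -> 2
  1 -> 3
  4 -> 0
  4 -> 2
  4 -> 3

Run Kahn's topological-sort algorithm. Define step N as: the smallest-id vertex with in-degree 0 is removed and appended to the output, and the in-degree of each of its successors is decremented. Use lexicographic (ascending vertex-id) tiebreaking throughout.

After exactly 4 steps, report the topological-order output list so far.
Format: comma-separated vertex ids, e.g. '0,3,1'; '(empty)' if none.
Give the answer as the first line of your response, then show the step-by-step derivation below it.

1,4,0,2

step 1: output 1; order=[1]; indeg=(1,0,2,1,0)
step 2: output 4; order=[1,4]; indeg=(0,0,1,0,0)
step 3: output 0; order=[1,4,0]; indeg=(0,0,0,0,0)
step 4: output 2; order=[1,4,0,2]; indeg=(0,0,0,0,0)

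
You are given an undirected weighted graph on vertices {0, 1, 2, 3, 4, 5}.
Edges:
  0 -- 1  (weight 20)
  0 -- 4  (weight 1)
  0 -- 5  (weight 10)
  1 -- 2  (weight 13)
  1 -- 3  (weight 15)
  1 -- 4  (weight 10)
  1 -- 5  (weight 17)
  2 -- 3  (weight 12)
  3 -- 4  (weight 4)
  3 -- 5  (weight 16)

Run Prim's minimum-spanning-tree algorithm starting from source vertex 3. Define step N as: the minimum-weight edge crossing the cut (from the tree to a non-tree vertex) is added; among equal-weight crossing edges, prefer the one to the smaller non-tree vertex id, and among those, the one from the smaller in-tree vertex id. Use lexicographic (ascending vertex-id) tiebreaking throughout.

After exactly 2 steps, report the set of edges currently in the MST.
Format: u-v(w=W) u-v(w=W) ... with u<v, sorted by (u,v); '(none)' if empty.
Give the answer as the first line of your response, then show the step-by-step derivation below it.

0-4(w=1) 3-4(w=4)

step 1: add edge 3-4 (w=4); MST = {3-4(w=4)}
step 2: add edge 0-4 (w=1); MST = {0-4(w=1) 3-4(w=4)}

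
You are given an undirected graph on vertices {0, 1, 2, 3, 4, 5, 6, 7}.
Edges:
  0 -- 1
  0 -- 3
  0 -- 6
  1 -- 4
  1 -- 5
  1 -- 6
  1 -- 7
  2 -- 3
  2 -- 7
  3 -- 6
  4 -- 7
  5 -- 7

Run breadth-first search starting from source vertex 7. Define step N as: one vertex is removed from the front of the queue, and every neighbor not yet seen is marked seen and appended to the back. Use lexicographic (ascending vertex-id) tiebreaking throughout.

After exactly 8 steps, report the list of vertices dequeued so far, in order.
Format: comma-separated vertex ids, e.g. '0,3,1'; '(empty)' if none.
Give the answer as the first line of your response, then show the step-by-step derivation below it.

7,1,2,4,5,0,6,3

step 1: dequeue 7; queue=[1,2,4,5]; order=7
step 2: dequeue 1; queue=[2,4,5,0,6]; order=7,1
step 3: dequeue 2; queue=[4,5,0,6,3]; order=7,1,2
step 4: dequeue 4; queue=[5,0,6,3]; order=7,1,2,4
step 5: dequeue 5; queue=[0,6,3]; order=7,1,2,4,5
step 6: dequeue 0; queue=[6,3]; order=7,1,2,4,5,0
step 7: dequeue 6; queue=[3]; order=7,1,2,4,5,0,6
step 8: dequeue 3; queue=[(empty)]; order=7,1,2,4,5,0,6,3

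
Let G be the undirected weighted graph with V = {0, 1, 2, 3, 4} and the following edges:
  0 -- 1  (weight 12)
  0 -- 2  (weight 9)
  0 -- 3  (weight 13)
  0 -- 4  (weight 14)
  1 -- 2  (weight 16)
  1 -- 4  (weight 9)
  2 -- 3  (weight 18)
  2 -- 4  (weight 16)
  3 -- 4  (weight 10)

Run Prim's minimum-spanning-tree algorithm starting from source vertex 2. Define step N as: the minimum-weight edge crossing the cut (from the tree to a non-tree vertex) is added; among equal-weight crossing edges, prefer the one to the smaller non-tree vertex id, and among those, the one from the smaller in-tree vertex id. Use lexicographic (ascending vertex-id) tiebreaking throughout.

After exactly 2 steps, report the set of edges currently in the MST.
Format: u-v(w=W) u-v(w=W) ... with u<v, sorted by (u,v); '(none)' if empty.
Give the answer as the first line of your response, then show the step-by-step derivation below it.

0-1(w=12) 0-2(w=9)

step 1: add edge 0-2 (w=9); MST = {0-2(w=9)}
step 2: add edge 0-1 (w=12); MST = {0-1(w=12) 0-2(w=9)}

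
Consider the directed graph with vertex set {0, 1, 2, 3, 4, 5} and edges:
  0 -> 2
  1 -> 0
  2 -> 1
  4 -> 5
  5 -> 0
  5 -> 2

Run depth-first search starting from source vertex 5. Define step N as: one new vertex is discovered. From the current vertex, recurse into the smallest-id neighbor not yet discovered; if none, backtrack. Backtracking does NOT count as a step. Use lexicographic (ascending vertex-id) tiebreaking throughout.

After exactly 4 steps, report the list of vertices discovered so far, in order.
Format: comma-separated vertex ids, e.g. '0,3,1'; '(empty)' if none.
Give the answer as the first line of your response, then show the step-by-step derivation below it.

5,0,2,1

step 1: discover 5; path=5; order=5
step 2: discover 0; path=5>0; order=5,0
step 3: discover 2; path=5>0>2; order=5,0,2
step 4: discover 1; path=5>0>2>1; order=5,0,2,1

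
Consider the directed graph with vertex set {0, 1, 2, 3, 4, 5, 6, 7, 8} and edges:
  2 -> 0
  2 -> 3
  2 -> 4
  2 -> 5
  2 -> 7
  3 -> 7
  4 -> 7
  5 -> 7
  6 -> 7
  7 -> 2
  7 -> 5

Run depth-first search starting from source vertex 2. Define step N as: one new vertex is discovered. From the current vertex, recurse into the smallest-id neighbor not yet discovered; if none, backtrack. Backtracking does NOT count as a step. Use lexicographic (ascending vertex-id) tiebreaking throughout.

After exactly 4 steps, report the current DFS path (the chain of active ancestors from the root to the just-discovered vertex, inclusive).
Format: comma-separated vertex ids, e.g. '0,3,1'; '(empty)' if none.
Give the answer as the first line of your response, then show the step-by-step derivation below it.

2,3,7

step 1: discover 2; path=2; order=2
step 2: discover 0; path=2>0; order=2,0
step 3: discover 3; path=2>3; order=2,0,3
step 4: discover 7; path=2>3>7; order=2,0,3,7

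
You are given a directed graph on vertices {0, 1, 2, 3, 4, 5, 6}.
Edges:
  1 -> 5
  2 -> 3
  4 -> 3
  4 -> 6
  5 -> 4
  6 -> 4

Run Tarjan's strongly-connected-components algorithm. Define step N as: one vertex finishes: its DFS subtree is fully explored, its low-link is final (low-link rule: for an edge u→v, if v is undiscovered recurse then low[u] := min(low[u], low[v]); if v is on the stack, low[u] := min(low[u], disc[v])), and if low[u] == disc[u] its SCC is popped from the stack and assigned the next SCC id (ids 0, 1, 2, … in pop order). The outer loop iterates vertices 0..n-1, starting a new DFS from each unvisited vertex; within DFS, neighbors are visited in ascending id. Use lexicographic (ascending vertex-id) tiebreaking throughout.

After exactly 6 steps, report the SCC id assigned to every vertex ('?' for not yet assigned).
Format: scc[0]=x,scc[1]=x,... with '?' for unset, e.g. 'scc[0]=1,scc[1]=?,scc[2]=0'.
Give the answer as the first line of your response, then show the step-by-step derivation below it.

scc[0]=0,scc[1]=4,scc[2]=?,scc[3]=1,scc[4]=2,scc[5]=3,scc[6]=2

step 1: low=(low[0]=0,low[1]=?,low[2]=?,low[3]=?,low[4]=?,low[5]=?,low[6]=?); scc=(scc[0]=0,scc[1]=?,scc[2]=?,scc[3]=?,scc[4]=?,scc[5]=?,scc[6]=?)
step 2: low=(low[0]=0,low[1]=1,low[2]=?,low[3]=4,low[4]=3,low[5]=2,low[6]=?); scc=(scc[0]=0,scc[1]=?,scc[2]=?,scc[3]=1,scc[4]=?,scc[5]=?,scc[6]=?)
step 3: low=(low[0]=0,low[1]=1,low[2]=?,low[3]=4,low[4]=3,low[5]=2,low[6]=3); scc=(scc[0]=0,scc[1]=?,scc[2]=?,scc[3]=1,scc[4]=?,scc[5]=?,scc[6]=?)
step 4: low=(low[0]=0,low[1]=1,low[2]=?,low[3]=4,low[4]=3,low[5]=2,low[6]=3); scc=(scc[0]=0,scc[1]=?,scc[2]=?,scc[3]=1,scc[4]=2,scc[5]=?,scc[6]=2)
step 5: low=(low[0]=0,low[1]=1,low[2]=?,low[3]=4,low[4]=3,low[5]=2,low[6]=3); scc=(scc[0]=0,scc[1]=?,scc[2]=?,scc[3]=1,scc[4]=2,scc[5]=3,scc[6]=2)
step 6: low=(low[0]=0,low[1]=1,low[2]=?,low[3]=4,low[4]=3,low[5]=2,low[6]=3); scc=(scc[0]=0,scc[1]=4,scc[2]=?,scc[3]=1,scc[4]=2,scc[5]=3,scc[6]=2)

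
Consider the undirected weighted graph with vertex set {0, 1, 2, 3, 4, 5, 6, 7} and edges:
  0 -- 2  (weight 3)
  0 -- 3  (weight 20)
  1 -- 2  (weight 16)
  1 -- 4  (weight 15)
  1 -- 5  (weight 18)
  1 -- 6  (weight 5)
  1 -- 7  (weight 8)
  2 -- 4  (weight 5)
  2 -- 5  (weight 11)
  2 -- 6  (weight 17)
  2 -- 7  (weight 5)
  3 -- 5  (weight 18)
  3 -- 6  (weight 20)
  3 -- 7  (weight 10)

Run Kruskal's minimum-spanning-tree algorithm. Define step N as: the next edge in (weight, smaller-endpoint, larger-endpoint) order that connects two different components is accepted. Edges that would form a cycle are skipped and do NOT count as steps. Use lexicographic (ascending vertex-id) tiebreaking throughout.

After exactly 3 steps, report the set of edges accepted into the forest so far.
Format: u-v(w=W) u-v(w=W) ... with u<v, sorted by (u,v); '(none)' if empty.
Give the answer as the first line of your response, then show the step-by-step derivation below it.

0-2(w=3) 1-6(w=5) 2-4(w=5)

step 1: add edge 0-2 (w=3); MST = {0-2(w=3)}
step 2: add edge 1-6 (w=5); MST = {0-2(w=3) 1-6(w=5)}
step 3: add edge 2-4 (w=5); MST = {0-2(w=3) 1-6(w=5) 2-4(w=5)}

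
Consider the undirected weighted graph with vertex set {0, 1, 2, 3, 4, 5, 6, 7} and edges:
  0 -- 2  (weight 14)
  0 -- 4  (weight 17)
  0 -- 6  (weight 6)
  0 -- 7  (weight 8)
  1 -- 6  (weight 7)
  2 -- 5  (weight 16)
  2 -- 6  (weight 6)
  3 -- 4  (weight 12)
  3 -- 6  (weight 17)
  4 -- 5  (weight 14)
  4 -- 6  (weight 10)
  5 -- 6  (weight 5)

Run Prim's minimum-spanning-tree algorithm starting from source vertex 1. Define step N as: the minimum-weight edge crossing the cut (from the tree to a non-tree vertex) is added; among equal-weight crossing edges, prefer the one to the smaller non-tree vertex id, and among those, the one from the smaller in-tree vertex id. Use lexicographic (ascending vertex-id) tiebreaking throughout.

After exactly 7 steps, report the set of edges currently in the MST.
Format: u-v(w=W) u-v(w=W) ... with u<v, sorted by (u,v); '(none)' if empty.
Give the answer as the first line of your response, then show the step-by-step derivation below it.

0-6(w=6) 0-7(w=8) 1-6(w=7) 2-6(w=6) 3-4(w=12) 4-6(w=10) 5-6(w=5)

step 1: add edge 1-6 (w=7); MST = {1-6(w=7)}
step 2: add edge 5-6 (w=5); MST = {1-6(w=7) 5-6(w=5)}
step 3: add edge 0-6 (w=6); MST = {0-6(w=6) 1-6(w=7) 5-6(w=5)}
step 4: add edge 2-6 (w=6); MST = {0-6(w=6) 1-6(w=7) 2-6(w=6) 5-6(w=5)}
step 5: add edge 0-7 (w=8); MST = {0-6(w=6) 0-7(w=8) 1-6(w=7) 2-6(w=6) 5-6(w=5)}
step 6: add edge 4-6 (w=10); MST = {0-6(w=6) 0-7(w=8) 1-6(w=7) 2-6(w=6) 4-6(w=10) 5-6(w=5)}
step 7: add edge 3-4 (w=12); MST = {0-6(w=6) 0-7(w=8) 1-6(w=7) 2-6(w=6) 3-4(w=12) 4-6(w=10) 5-6(w=5)}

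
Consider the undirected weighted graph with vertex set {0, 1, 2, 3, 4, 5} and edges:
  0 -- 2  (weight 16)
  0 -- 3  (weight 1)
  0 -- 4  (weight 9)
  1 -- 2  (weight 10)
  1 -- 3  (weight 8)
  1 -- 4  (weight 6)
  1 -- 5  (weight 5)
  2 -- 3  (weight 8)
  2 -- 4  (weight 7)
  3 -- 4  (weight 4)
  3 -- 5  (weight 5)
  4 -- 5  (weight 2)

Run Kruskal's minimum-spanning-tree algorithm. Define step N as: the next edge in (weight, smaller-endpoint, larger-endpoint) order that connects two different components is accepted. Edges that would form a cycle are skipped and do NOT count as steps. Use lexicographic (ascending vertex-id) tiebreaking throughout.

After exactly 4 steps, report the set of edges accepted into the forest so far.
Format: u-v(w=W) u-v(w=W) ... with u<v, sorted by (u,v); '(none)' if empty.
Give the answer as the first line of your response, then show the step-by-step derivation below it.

0-3(w=1) 1-5(w=5) 3-4(w=4) 4-5(w=2)

step 1: add edge 0-3 (w=1); MST = {0-3(w=1)}
step 2: add edge 4-5 (w=2); MST = {0-3(w=1) 4-5(w=2)}
step 3: add edge 3-4 (w=4); MST = {0-3(w=1) 3-4(w=4) 4-5(w=2)}
step 4: add edge 1-5 (w=5); MST = {0-3(w=1) 1-5(w=5) 3-4(w=4) 4-5(w=2)}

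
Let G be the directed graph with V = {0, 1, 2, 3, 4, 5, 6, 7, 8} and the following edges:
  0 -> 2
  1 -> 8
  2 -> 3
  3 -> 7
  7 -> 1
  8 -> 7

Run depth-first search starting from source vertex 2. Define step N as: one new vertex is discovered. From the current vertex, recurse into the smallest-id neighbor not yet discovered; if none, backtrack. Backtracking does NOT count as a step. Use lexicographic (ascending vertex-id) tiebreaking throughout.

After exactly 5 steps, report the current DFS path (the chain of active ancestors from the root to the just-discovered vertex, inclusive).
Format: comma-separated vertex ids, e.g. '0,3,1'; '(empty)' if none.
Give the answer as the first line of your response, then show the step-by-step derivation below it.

2,3,7,1,8

step 1: discover 2; path=2; order=2
step 2: discover 3; path=2>3; order=2,3
step 3: discover 7; path=2>3>7; order=2,3,7
step 4: discover 1; path=2>3>7>1; order=2,3,7,1
step 5: discover 8; path=2>3>7>1>8; order=2,3,7,1,8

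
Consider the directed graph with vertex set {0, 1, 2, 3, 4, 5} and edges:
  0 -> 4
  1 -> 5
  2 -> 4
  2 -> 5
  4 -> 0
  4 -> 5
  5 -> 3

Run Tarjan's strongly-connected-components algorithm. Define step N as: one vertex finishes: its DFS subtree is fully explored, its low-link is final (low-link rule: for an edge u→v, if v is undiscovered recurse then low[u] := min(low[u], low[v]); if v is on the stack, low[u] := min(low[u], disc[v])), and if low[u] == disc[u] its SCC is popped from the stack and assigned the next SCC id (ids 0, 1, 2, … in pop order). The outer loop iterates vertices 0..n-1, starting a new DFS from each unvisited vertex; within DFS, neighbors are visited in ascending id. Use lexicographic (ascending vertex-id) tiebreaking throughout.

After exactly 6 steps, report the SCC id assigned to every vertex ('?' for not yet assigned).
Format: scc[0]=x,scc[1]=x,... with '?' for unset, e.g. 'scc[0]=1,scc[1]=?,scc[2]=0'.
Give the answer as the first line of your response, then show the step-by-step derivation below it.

scc[0]=2,scc[1]=3,scc[2]=4,scc[3]=0,scc[4]=2,scc[5]=1

step 1: low=(low[0]=0,low[1]=?,low[2]=?,low[3]=3,low[4]=0,low[5]=2); scc=(scc[0]=?,scc[1]=?,scc[2]=?,scc[3]=0,scc[4]=?,scc[5]=?)
step 2: low=(low[0]=0,low[1]=?,low[2]=?,low[3]=3,low[4]=0,low[5]=2); scc=(scc[0]=?,scc[1]=?,scc[2]=?,scc[3]=0,scc[4]=?,scc[5]=1)
step 3: low=(low[0]=0,low[1]=?,low[2]=?,low[3]=3,low[4]=0,low[5]=2); scc=(scc[0]=?,scc[1]=?,scc[2]=?,scc[3]=0,scc[4]=?,scc[5]=1)
step 4: low=(low[0]=0,low[1]=?,low[2]=?,low[3]=3,low[4]=0,low[5]=2); scc=(scc[0]=2,scc[1]=?,scc[2]=?,scc[3]=0,scc[4]=2,scc[5]=1)
step 5: low=(low[0]=0,low[1]=4,low[2]=?,low[3]=3,low[4]=0,low[5]=2); scc=(scc[0]=2,scc[1]=3,scc[2]=?,scc[3]=0,scc[4]=2,scc[5]=1)
step 6: low=(low[0]=0,low[1]=4,low[2]=5,low[3]=3,low[4]=0,low[5]=2); scc=(scc[0]=2,scc[1]=3,scc[2]=4,scc[3]=0,scc[4]=2,scc[5]=1)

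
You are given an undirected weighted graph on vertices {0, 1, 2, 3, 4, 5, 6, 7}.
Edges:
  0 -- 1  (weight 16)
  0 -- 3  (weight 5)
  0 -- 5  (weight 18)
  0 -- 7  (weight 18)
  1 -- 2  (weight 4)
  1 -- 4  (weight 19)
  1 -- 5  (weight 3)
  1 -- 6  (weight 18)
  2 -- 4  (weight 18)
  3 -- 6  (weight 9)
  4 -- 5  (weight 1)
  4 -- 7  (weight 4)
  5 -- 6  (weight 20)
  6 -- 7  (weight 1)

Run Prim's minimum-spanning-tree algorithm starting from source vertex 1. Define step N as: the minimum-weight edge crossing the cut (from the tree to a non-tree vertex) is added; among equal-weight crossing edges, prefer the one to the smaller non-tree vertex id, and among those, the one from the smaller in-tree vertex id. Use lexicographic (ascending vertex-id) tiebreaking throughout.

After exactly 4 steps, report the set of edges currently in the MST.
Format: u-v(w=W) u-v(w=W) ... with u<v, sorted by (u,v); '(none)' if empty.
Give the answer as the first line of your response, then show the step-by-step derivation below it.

1-2(w=4) 1-5(w=3) 4-5(w=1) 4-7(w=4)

step 1: add edge 1-5 (w=3); MST = {1-5(w=3)}
step 2: add edge 4-5 (w=1); MST = {1-5(w=3) 4-5(w=1)}
step 3: add edge 1-2 (w=4); MST = {1-2(w=4) 1-5(w=3) 4-5(w=1)}
step 4: add edge 4-7 (w=4); MST = {1-2(w=4) 1-5(w=3) 4-5(w=1) 4-7(w=4)}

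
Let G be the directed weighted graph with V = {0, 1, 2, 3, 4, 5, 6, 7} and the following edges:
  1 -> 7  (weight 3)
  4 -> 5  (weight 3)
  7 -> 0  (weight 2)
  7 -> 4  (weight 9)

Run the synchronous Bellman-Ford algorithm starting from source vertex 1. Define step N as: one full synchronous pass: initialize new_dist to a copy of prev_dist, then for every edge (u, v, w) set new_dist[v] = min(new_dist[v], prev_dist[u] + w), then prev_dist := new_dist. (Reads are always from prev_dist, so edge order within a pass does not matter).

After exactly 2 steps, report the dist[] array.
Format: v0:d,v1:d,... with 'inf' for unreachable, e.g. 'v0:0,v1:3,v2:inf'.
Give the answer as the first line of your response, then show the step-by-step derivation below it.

v0:5,v1:0,v2:inf,v3:inf,v4:12,v5:inf,v6:inf,v7:3

step 1: dist = v0:inf,v1:0,v2:inf,v3:inf,v4:inf,v5:inf,v6:inf,v7:3
step 2: dist = v0:5,v1:0,v2:inf,v3:inf,v4:12,v5:inf,v6:inf,v7:3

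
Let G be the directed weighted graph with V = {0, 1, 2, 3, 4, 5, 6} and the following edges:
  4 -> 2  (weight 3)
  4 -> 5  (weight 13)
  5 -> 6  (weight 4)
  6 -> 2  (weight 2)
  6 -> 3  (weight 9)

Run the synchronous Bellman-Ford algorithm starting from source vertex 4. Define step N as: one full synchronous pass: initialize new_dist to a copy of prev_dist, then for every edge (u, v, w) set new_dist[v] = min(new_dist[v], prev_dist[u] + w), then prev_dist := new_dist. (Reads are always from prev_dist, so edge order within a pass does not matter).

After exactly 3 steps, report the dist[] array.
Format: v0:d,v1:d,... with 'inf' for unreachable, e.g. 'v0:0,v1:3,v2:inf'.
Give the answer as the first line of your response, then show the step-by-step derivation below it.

v0:inf,v1:inf,v2:3,v3:26,v4:0,v5:13,v6:17

step 1: dist = v0:inf,v1:inf,v2:3,v3:inf,v4:0,v5:13,v6:inf
step 2: dist = v0:inf,v1:inf,v2:3,v3:inf,v4:0,v5:13,v6:17
step 3: dist = v0:inf,v1:inf,v2:3,v3:26,v4:0,v5:13,v6:17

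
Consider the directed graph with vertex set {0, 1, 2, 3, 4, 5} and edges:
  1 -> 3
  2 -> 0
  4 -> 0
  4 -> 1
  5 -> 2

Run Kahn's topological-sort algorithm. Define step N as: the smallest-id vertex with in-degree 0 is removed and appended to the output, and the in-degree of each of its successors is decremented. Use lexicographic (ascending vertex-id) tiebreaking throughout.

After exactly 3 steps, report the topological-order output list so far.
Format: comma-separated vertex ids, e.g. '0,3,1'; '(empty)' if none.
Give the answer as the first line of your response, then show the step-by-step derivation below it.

4,1,3

step 1: output 4; order=[4]; indeg=(1,0,1,1,0,0)
step 2: output 1; order=[4,1]; indeg=(1,0,1,0,0,0)
step 3: output 3; order=[4,1,3]; indeg=(1,0,1,0,0,0)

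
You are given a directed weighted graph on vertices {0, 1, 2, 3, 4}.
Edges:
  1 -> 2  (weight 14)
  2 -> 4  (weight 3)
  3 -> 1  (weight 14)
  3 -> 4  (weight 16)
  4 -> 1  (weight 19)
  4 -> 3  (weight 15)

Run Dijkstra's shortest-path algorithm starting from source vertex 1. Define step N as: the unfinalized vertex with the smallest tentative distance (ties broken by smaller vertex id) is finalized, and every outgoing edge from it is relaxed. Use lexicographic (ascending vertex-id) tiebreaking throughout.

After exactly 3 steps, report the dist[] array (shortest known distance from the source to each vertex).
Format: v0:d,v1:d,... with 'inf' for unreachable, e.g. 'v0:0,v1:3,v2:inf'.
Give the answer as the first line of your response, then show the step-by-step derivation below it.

v0:inf,v1:0,v2:14,v3:32,v4:17

step 1: dist = v0:inf,v1:0,v2:14,v3:inf,v4:inf
step 2: dist = v0:inf,v1:0,v2:14,v3:inf,v4:17
step 3: dist = v0:inf,v1:0,v2:14,v3:32,v4:17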